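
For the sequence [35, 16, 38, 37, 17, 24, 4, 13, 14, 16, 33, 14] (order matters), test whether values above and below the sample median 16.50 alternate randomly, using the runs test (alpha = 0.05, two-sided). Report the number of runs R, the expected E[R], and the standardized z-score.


Step 1: Compute median = 16.50; label A = above, B = below.
Labels in order: ABAAAABBBBAB  (n_A = 6, n_B = 6)
Step 2: Count runs R = 6.
Step 3: Under H0 (random ordering), E[R] = 2*n_A*n_B/(n_A+n_B) + 1 = 2*6*6/12 + 1 = 7.0000.
        Var[R] = 2*n_A*n_B*(2*n_A*n_B - n_A - n_B) / ((n_A+n_B)^2 * (n_A+n_B-1)) = 4320/1584 = 2.7273.
        SD[R] = 1.6514.
Step 4: Continuity-corrected z = (R + 0.5 - E[R]) / SD[R] = (6 + 0.5 - 7.0000) / 1.6514 = -0.3028.
Step 5: Two-sided p-value via normal approximation = 2*(1 - Phi(|z|)) = 0.762069.
Step 6: alpha = 0.05. fail to reject H0.

R = 6, z = -0.3028, p = 0.762069, fail to reject H0.


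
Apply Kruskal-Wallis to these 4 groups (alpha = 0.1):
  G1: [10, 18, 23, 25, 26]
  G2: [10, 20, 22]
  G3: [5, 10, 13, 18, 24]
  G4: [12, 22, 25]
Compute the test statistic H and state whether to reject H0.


Step 1: Combine all N = 16 observations and assign midranks.
sorted (value, group, rank): (5,G3,1), (10,G1,3), (10,G2,3), (10,G3,3), (12,G4,5), (13,G3,6), (18,G1,7.5), (18,G3,7.5), (20,G2,9), (22,G2,10.5), (22,G4,10.5), (23,G1,12), (24,G3,13), (25,G1,14.5), (25,G4,14.5), (26,G1,16)
Step 2: Sum ranks within each group.
R_1 = 53 (n_1 = 5)
R_2 = 22.5 (n_2 = 3)
R_3 = 30.5 (n_3 = 5)
R_4 = 30 (n_4 = 3)
Step 3: H = 12/(N(N+1)) * sum(R_i^2/n_i) - 3(N+1)
     = 12/(16*17) * (53^2/5 + 22.5^2/3 + 30.5^2/5 + 30^2/3) - 3*17
     = 0.044118 * 1216.6 - 51
     = 2.673529.
Step 4: Ties present; correction factor C = 1 - 42/(16^3 - 16) = 0.989706. Corrected H = 2.673529 / 0.989706 = 2.701337.
Step 5: Under H0, H ~ chi^2(3); p-value = 0.440000.
Step 6: alpha = 0.1. fail to reject H0.

H = 2.7013, df = 3, p = 0.440000, fail to reject H0.


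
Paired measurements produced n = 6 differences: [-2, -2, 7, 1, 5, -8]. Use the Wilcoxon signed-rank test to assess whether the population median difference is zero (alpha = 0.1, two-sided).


Step 1: Drop any zero differences (none here) and take |d_i|.
|d| = [2, 2, 7, 1, 5, 8]
Step 2: Midrank |d_i| (ties get averaged ranks).
ranks: |2|->2.5, |2|->2.5, |7|->5, |1|->1, |5|->4, |8|->6
Step 3: Attach original signs; sum ranks with positive sign and with negative sign.
W+ = 5 + 1 + 4 = 10
W- = 2.5 + 2.5 + 6 = 11
(Check: W+ + W- = 21 should equal n(n+1)/2 = 21.)
Step 4: Test statistic W = min(W+, W-) = 10.
Step 5: Ties in |d|, so use the tie-corrected normal approximation.
        E[W] = n(n+1)/4 = 6*7/4 = 10.5.
        Tie groups: |d|=2 (t=2); sum(t^3 - t) = 6.
        Var[W] = n(n+1)(2n+1)/24 - sum(t^3-t)/48 = 546/24 - 6/48 = 22.625.
        z = (W - E[W]) / sqrt(Var[W]) = (10 - 10.5) / 4.7566 = -0.1051.
        Two-sided p = 2*Phi(z) = 0.916282.
Step 6: alpha = 0.1. fail to reject H0.

W+ = 10, W- = 11, W = min = 10, p = 0.916282, fail to reject H0.


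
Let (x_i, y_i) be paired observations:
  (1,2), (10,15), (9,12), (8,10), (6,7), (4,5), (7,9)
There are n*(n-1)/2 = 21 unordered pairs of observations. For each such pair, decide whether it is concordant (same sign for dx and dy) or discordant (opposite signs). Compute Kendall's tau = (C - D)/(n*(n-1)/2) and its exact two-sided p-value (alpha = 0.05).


Step 1: Enumerate the 21 unordered pairs (i,j) with i<j and classify each by sign(x_j-x_i) * sign(y_j-y_i).
  (1,2):dx=+9,dy=+13->C; (1,3):dx=+8,dy=+10->C; (1,4):dx=+7,dy=+8->C; (1,5):dx=+5,dy=+5->C
  (1,6):dx=+3,dy=+3->C; (1,7):dx=+6,dy=+7->C; (2,3):dx=-1,dy=-3->C; (2,4):dx=-2,dy=-5->C
  (2,5):dx=-4,dy=-8->C; (2,6):dx=-6,dy=-10->C; (2,7):dx=-3,dy=-6->C; (3,4):dx=-1,dy=-2->C
  (3,5):dx=-3,dy=-5->C; (3,6):dx=-5,dy=-7->C; (3,7):dx=-2,dy=-3->C; (4,5):dx=-2,dy=-3->C
  (4,6):dx=-4,dy=-5->C; (4,7):dx=-1,dy=-1->C; (5,6):dx=-2,dy=-2->C; (5,7):dx=+1,dy=+2->C
  (6,7):dx=+3,dy=+4->C
Step 2: C = 21, D = 0, total pairs = 21.
Step 3: tau = (C - D)/(n(n-1)/2) = (21 - 0)/21 = 1.000000.
Step 4: Exact two-sided p-value (enumerate n! = 5040 permutations of y under H0): p = 0.000397.
Step 5: alpha = 0.05. reject H0.

tau_b = 1.0000 (C=21, D=0), p = 0.000397, reject H0.


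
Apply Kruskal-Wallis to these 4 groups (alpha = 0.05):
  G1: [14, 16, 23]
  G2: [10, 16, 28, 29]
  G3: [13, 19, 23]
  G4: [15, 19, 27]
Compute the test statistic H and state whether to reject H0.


Step 1: Combine all N = 13 observations and assign midranks.
sorted (value, group, rank): (10,G2,1), (13,G3,2), (14,G1,3), (15,G4,4), (16,G1,5.5), (16,G2,5.5), (19,G3,7.5), (19,G4,7.5), (23,G1,9.5), (23,G3,9.5), (27,G4,11), (28,G2,12), (29,G2,13)
Step 2: Sum ranks within each group.
R_1 = 18 (n_1 = 3)
R_2 = 31.5 (n_2 = 4)
R_3 = 19 (n_3 = 3)
R_4 = 22.5 (n_4 = 3)
Step 3: H = 12/(N(N+1)) * sum(R_i^2/n_i) - 3(N+1)
     = 12/(13*14) * (18^2/3 + 31.5^2/4 + 19^2/3 + 22.5^2/3) - 3*14
     = 0.065934 * 645.146 - 42
     = 0.537088.
Step 4: Ties present; correction factor C = 1 - 18/(13^3 - 13) = 0.991758. Corrected H = 0.537088 / 0.991758 = 0.541551.
Step 5: Under H0, H ~ chi^2(3); p-value = 0.909672.
Step 6: alpha = 0.05. fail to reject H0.

H = 0.5416, df = 3, p = 0.909672, fail to reject H0.


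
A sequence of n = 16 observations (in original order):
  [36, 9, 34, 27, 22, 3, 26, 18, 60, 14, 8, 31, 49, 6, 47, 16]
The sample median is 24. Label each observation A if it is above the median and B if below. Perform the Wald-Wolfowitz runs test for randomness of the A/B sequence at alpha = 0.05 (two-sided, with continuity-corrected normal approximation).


Step 1: Compute median = 24; label A = above, B = below.
Labels in order: ABAABBABABBAABAB  (n_A = 8, n_B = 8)
Step 2: Count runs R = 12.
Step 3: Under H0 (random ordering), E[R] = 2*n_A*n_B/(n_A+n_B) + 1 = 2*8*8/16 + 1 = 9.0000.
        Var[R] = 2*n_A*n_B*(2*n_A*n_B - n_A - n_B) / ((n_A+n_B)^2 * (n_A+n_B-1)) = 14336/3840 = 3.7333.
        SD[R] = 1.9322.
Step 4: Continuity-corrected z = (R - 0.5 - E[R]) / SD[R] = (12 - 0.5 - 9.0000) / 1.9322 = 1.2939.
Step 5: Two-sided p-value via normal approximation = 2*(1 - Phi(|z|)) = 0.195709.
Step 6: alpha = 0.05. fail to reject H0.

R = 12, z = 1.2939, p = 0.195709, fail to reject H0.


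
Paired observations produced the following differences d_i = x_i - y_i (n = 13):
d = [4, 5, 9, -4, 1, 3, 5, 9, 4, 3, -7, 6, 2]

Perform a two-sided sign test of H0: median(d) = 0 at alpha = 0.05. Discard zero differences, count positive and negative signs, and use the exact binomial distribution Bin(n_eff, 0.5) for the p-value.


Step 1: Discard zero differences. Original n = 13; n_eff = number of nonzero differences = 13.
Nonzero differences (with sign): +4, +5, +9, -4, +1, +3, +5, +9, +4, +3, -7, +6, +2
Step 2: Count signs: positive = 11, negative = 2.
Step 3: Under H0: P(positive) = 0.5, so the number of positives S ~ Bin(13, 0.5).
Step 4: Two-sided exact p-value = sum of Bin(13,0.5) probabilities at or below the observed probability = 0.022461.
Step 5: alpha = 0.05. reject H0.

n_eff = 13, pos = 11, neg = 2, p = 0.022461, reject H0.


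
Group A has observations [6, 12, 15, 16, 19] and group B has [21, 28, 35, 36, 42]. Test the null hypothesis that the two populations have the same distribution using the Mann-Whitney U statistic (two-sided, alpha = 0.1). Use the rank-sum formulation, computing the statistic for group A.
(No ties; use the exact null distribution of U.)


Step 1: Combine and sort all 10 observations; assign midranks.
sorted (value, group): (6,X), (12,X), (15,X), (16,X), (19,X), (21,Y), (28,Y), (35,Y), (36,Y), (42,Y)
ranks: 6->1, 12->2, 15->3, 16->4, 19->5, 21->6, 28->7, 35->8, 36->9, 42->10
Step 2: Rank sum for X: R1 = 1 + 2 + 3 + 4 + 5 = 15.
Step 3: U_X = R1 - n1(n1+1)/2 = 15 - 5*6/2 = 15 - 15 = 0.
       U_Y = n1*n2 - U_X = 25 - 0 = 25.
Step 4: No ties, so the exact null distribution of U (based on enumerating the C(10,5) = 252 equally likely rank assignments) gives the two-sided p-value.
Step 5: p-value = 0.007937; compare to alpha = 0.1. reject H0.

U_X = 0, p = 0.007937, reject H0 at alpha = 0.1.


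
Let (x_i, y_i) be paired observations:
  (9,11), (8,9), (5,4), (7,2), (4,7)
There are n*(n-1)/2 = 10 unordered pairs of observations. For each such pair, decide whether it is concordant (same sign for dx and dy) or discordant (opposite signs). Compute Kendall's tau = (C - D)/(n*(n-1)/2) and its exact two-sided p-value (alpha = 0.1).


Step 1: Enumerate the 10 unordered pairs (i,j) with i<j and classify each by sign(x_j-x_i) * sign(y_j-y_i).
  (1,2):dx=-1,dy=-2->C; (1,3):dx=-4,dy=-7->C; (1,4):dx=-2,dy=-9->C; (1,5):dx=-5,dy=-4->C
  (2,3):dx=-3,dy=-5->C; (2,4):dx=-1,dy=-7->C; (2,5):dx=-4,dy=-2->C; (3,4):dx=+2,dy=-2->D
  (3,5):dx=-1,dy=+3->D; (4,5):dx=-3,dy=+5->D
Step 2: C = 7, D = 3, total pairs = 10.
Step 3: tau = (C - D)/(n(n-1)/2) = (7 - 3)/10 = 0.400000.
Step 4: Exact two-sided p-value (enumerate n! = 120 permutations of y under H0): p = 0.483333.
Step 5: alpha = 0.1. fail to reject H0.

tau_b = 0.4000 (C=7, D=3), p = 0.483333, fail to reject H0.


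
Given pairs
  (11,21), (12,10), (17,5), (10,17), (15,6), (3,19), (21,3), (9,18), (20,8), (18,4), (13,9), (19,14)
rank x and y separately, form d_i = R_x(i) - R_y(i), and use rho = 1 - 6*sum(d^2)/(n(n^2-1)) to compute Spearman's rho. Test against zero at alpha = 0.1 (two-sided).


Step 1: Rank x and y separately (midranks; no ties here).
rank(x): 11->4, 12->5, 17->8, 10->3, 15->7, 3->1, 21->12, 9->2, 20->11, 18->9, 13->6, 19->10
rank(y): 21->12, 10->7, 5->3, 17->9, 6->4, 19->11, 3->1, 18->10, 8->5, 4->2, 9->6, 14->8
Step 2: d_i = R_x(i) - R_y(i); compute d_i^2.
  (4-12)^2=64, (5-7)^2=4, (8-3)^2=25, (3-9)^2=36, (7-4)^2=9, (1-11)^2=100, (12-1)^2=121, (2-10)^2=64, (11-5)^2=36, (9-2)^2=49, (6-6)^2=0, (10-8)^2=4
sum(d^2) = 512.
Step 3: rho = 1 - 6*512 / (12*(12^2 - 1)) = 1 - 3072/1716 = -0.790210.
Step 4: Under H0, t = rho * sqrt((n-2)/(1-rho^2)) = -4.0775 ~ t(10).
Step 5: Two-sided p-value from the t-distribution with 10 df = 0.002223.
Step 6: alpha = 0.1. reject H0.

rho = -0.7902, p = 0.002223, reject H0 at alpha = 0.1.


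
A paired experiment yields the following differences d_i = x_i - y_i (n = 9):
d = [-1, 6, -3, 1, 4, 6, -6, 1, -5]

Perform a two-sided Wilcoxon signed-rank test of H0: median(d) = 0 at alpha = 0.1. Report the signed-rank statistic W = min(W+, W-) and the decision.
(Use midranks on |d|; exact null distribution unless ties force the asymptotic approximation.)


Step 1: Drop any zero differences (none here) and take |d_i|.
|d| = [1, 6, 3, 1, 4, 6, 6, 1, 5]
Step 2: Midrank |d_i| (ties get averaged ranks).
ranks: |1|->2, |6|->8, |3|->4, |1|->2, |4|->5, |6|->8, |6|->8, |1|->2, |5|->6
Step 3: Attach original signs; sum ranks with positive sign and with negative sign.
W+ = 8 + 2 + 5 + 8 + 2 = 25
W- = 2 + 4 + 8 + 6 = 20
(Check: W+ + W- = 45 should equal n(n+1)/2 = 45.)
Step 4: Test statistic W = min(W+, W-) = 20.
Step 5: Ties in |d|, so use the tie-corrected normal approximation.
        E[W] = n(n+1)/4 = 9*10/4 = 22.5.
        Tie groups: |d|=1 (t=3), |d|=6 (t=3); sum(t^3 - t) = 48.
        Var[W] = n(n+1)(2n+1)/24 - sum(t^3-t)/48 = 1710/24 - 48/48 = 70.25.
        z = (W - E[W]) / sqrt(Var[W]) = (20 - 22.5) / 8.3815 = -0.2983.
        Two-sided p = 2*Phi(z) = 0.765493.
Step 6: alpha = 0.1. fail to reject H0.

W+ = 25, W- = 20, W = min = 20, p = 0.765493, fail to reject H0.


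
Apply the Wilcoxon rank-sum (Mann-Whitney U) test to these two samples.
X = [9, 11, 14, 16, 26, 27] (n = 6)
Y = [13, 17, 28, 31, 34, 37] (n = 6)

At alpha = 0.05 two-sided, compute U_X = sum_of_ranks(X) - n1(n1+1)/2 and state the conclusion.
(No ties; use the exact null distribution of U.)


Step 1: Combine and sort all 12 observations; assign midranks.
sorted (value, group): (9,X), (11,X), (13,Y), (14,X), (16,X), (17,Y), (26,X), (27,X), (28,Y), (31,Y), (34,Y), (37,Y)
ranks: 9->1, 11->2, 13->3, 14->4, 16->5, 17->6, 26->7, 27->8, 28->9, 31->10, 34->11, 37->12
Step 2: Rank sum for X: R1 = 1 + 2 + 4 + 5 + 7 + 8 = 27.
Step 3: U_X = R1 - n1(n1+1)/2 = 27 - 6*7/2 = 27 - 21 = 6.
       U_Y = n1*n2 - U_X = 36 - 6 = 30.
Step 4: No ties, so the exact null distribution of U (based on enumerating the C(12,6) = 924 equally likely rank assignments) gives the two-sided p-value.
Step 5: p-value = 0.064935; compare to alpha = 0.05. fail to reject H0.

U_X = 6, p = 0.064935, fail to reject H0 at alpha = 0.05.


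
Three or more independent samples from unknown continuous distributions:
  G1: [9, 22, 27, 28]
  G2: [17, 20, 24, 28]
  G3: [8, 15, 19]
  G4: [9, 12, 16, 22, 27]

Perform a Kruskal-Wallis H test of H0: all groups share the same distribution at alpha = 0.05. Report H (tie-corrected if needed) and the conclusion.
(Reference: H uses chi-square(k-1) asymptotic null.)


Step 1: Combine all N = 16 observations and assign midranks.
sorted (value, group, rank): (8,G3,1), (9,G1,2.5), (9,G4,2.5), (12,G4,4), (15,G3,5), (16,G4,6), (17,G2,7), (19,G3,8), (20,G2,9), (22,G1,10.5), (22,G4,10.5), (24,G2,12), (27,G1,13.5), (27,G4,13.5), (28,G1,15.5), (28,G2,15.5)
Step 2: Sum ranks within each group.
R_1 = 42 (n_1 = 4)
R_2 = 43.5 (n_2 = 4)
R_3 = 14 (n_3 = 3)
R_4 = 36.5 (n_4 = 5)
Step 3: H = 12/(N(N+1)) * sum(R_i^2/n_i) - 3(N+1)
     = 12/(16*17) * (42^2/4 + 43.5^2/4 + 14^2/3 + 36.5^2/5) - 3*17
     = 0.044118 * 1245.85 - 51
     = 3.963787.
Step 4: Ties present; correction factor C = 1 - 24/(16^3 - 16) = 0.994118. Corrected H = 3.963787 / 0.994118 = 3.987241.
Step 5: Under H0, H ~ chi^2(3); p-value = 0.262845.
Step 6: alpha = 0.05. fail to reject H0.

H = 3.9872, df = 3, p = 0.262845, fail to reject H0.


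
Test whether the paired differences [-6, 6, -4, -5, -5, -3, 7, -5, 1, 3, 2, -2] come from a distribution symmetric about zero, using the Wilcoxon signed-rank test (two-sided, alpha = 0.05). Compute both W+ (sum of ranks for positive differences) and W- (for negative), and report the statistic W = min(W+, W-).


Step 1: Drop any zero differences (none here) and take |d_i|.
|d| = [6, 6, 4, 5, 5, 3, 7, 5, 1, 3, 2, 2]
Step 2: Midrank |d_i| (ties get averaged ranks).
ranks: |6|->10.5, |6|->10.5, |4|->6, |5|->8, |5|->8, |3|->4.5, |7|->12, |5|->8, |1|->1, |3|->4.5, |2|->2.5, |2|->2.5
Step 3: Attach original signs; sum ranks with positive sign and with negative sign.
W+ = 10.5 + 12 + 1 + 4.5 + 2.5 = 30.5
W- = 10.5 + 6 + 8 + 8 + 4.5 + 8 + 2.5 = 47.5
(Check: W+ + W- = 78 should equal n(n+1)/2 = 78.)
Step 4: Test statistic W = min(W+, W-) = 30.5.
Step 5: Ties in |d|, so use the tie-corrected normal approximation.
        E[W] = n(n+1)/4 = 12*13/4 = 39.
        Tie groups: |d|=2 (t=2), |d|=3 (t=2), |d|=5 (t=3), |d|=6 (t=2); sum(t^3 - t) = 42.
        Var[W] = n(n+1)(2n+1)/24 - sum(t^3-t)/48 = 3900/24 - 42/48 = 161.625.
        z = (W - E[W]) / sqrt(Var[W]) = (30.5 - 39) / 12.7132 = -0.6686.
        Two-sided p = 2*Phi(z) = 0.503752.
Step 6: alpha = 0.05. fail to reject H0.

W+ = 30.5, W- = 47.5, W = min = 30.5, p = 0.503752, fail to reject H0.


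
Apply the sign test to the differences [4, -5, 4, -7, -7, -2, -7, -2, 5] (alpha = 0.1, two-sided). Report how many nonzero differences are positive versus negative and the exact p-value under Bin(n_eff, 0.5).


Step 1: Discard zero differences. Original n = 9; n_eff = number of nonzero differences = 9.
Nonzero differences (with sign): +4, -5, +4, -7, -7, -2, -7, -2, +5
Step 2: Count signs: positive = 3, negative = 6.
Step 3: Under H0: P(positive) = 0.5, so the number of positives S ~ Bin(9, 0.5).
Step 4: Two-sided exact p-value = sum of Bin(9,0.5) probabilities at or below the observed probability = 0.507812.
Step 5: alpha = 0.1. fail to reject H0.

n_eff = 9, pos = 3, neg = 6, p = 0.507812, fail to reject H0.


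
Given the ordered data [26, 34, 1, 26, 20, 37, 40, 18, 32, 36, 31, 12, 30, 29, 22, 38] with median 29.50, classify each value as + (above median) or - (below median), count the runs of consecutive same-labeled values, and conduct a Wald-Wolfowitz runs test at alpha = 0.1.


Step 1: Compute median = 29.50; label A = above, B = below.
Labels in order: BABBBAABAAABABBA  (n_A = 8, n_B = 8)
Step 2: Count runs R = 10.
Step 3: Under H0 (random ordering), E[R] = 2*n_A*n_B/(n_A+n_B) + 1 = 2*8*8/16 + 1 = 9.0000.
        Var[R] = 2*n_A*n_B*(2*n_A*n_B - n_A - n_B) / ((n_A+n_B)^2 * (n_A+n_B-1)) = 14336/3840 = 3.7333.
        SD[R] = 1.9322.
Step 4: Continuity-corrected z = (R - 0.5 - E[R]) / SD[R] = (10 - 0.5 - 9.0000) / 1.9322 = 0.2588.
Step 5: Two-sided p-value via normal approximation = 2*(1 - Phi(|z|)) = 0.795809.
Step 6: alpha = 0.1. fail to reject H0.

R = 10, z = 0.2588, p = 0.795809, fail to reject H0.


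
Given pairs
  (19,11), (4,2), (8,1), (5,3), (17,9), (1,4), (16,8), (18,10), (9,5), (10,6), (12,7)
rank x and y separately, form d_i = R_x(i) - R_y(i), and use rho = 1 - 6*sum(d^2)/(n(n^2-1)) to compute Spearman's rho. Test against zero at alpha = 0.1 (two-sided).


Step 1: Rank x and y separately (midranks; no ties here).
rank(x): 19->11, 4->2, 8->4, 5->3, 17->9, 1->1, 16->8, 18->10, 9->5, 10->6, 12->7
rank(y): 11->11, 2->2, 1->1, 3->3, 9->9, 4->4, 8->8, 10->10, 5->5, 6->6, 7->7
Step 2: d_i = R_x(i) - R_y(i); compute d_i^2.
  (11-11)^2=0, (2-2)^2=0, (4-1)^2=9, (3-3)^2=0, (9-9)^2=0, (1-4)^2=9, (8-8)^2=0, (10-10)^2=0, (5-5)^2=0, (6-6)^2=0, (7-7)^2=0
sum(d^2) = 18.
Step 3: rho = 1 - 6*18 / (11*(11^2 - 1)) = 1 - 108/1320 = 0.918182.
Step 4: Under H0, t = rho * sqrt((n-2)/(1-rho^2)) = 6.9531 ~ t(9).
Step 5: Two-sided p-value from the t-distribution with 9 df = 0.000067.
Step 6: alpha = 0.1. reject H0.

rho = 0.9182, p = 0.000067, reject H0 at alpha = 0.1.


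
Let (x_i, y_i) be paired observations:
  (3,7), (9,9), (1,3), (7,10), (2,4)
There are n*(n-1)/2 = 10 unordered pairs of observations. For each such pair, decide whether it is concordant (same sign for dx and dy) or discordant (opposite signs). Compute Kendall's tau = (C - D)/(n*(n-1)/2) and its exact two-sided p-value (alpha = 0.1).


Step 1: Enumerate the 10 unordered pairs (i,j) with i<j and classify each by sign(x_j-x_i) * sign(y_j-y_i).
  (1,2):dx=+6,dy=+2->C; (1,3):dx=-2,dy=-4->C; (1,4):dx=+4,dy=+3->C; (1,5):dx=-1,dy=-3->C
  (2,3):dx=-8,dy=-6->C; (2,4):dx=-2,dy=+1->D; (2,5):dx=-7,dy=-5->C; (3,4):dx=+6,dy=+7->C
  (3,5):dx=+1,dy=+1->C; (4,5):dx=-5,dy=-6->C
Step 2: C = 9, D = 1, total pairs = 10.
Step 3: tau = (C - D)/(n(n-1)/2) = (9 - 1)/10 = 0.800000.
Step 4: Exact two-sided p-value (enumerate n! = 120 permutations of y under H0): p = 0.083333.
Step 5: alpha = 0.1. reject H0.

tau_b = 0.8000 (C=9, D=1), p = 0.083333, reject H0.


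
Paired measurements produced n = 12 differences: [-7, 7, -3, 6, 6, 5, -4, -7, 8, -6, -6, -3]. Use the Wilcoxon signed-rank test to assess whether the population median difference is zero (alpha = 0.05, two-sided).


Step 1: Drop any zero differences (none here) and take |d_i|.
|d| = [7, 7, 3, 6, 6, 5, 4, 7, 8, 6, 6, 3]
Step 2: Midrank |d_i| (ties get averaged ranks).
ranks: |7|->10, |7|->10, |3|->1.5, |6|->6.5, |6|->6.5, |5|->4, |4|->3, |7|->10, |8|->12, |6|->6.5, |6|->6.5, |3|->1.5
Step 3: Attach original signs; sum ranks with positive sign and with negative sign.
W+ = 10 + 6.5 + 6.5 + 4 + 12 = 39
W- = 10 + 1.5 + 3 + 10 + 6.5 + 6.5 + 1.5 = 39
(Check: W+ + W- = 78 should equal n(n+1)/2 = 78.)
Step 4: Test statistic W = min(W+, W-) = 39.
Step 5: Ties in |d|, so use the tie-corrected normal approximation.
        E[W] = n(n+1)/4 = 12*13/4 = 39.
        Tie groups: |d|=3 (t=2), |d|=6 (t=4), |d|=7 (t=3); sum(t^3 - t) = 90.
        Var[W] = n(n+1)(2n+1)/24 - sum(t^3-t)/48 = 3900/24 - 90/48 = 160.625.
        z = (W - E[W]) / sqrt(Var[W]) = (39 - 39) / 12.6738 = 0.0000.
        Two-sided p = 2*Phi(z) = 1.000000.
Step 6: alpha = 0.05. fail to reject H0.

W+ = 39, W- = 39, W = min = 39, p = 1.000000, fail to reject H0.


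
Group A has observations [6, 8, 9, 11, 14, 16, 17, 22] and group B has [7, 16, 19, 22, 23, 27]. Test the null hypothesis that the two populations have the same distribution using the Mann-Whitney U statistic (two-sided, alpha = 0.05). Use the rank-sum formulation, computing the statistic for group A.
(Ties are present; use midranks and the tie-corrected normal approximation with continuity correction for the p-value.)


Step 1: Combine and sort all 14 observations; assign midranks.
sorted (value, group): (6,X), (7,Y), (8,X), (9,X), (11,X), (14,X), (16,X), (16,Y), (17,X), (19,Y), (22,X), (22,Y), (23,Y), (27,Y)
ranks: 6->1, 7->2, 8->3, 9->4, 11->5, 14->6, 16->7.5, 16->7.5, 17->9, 19->10, 22->11.5, 22->11.5, 23->13, 27->14
Step 2: Rank sum for X: R1 = 1 + 3 + 4 + 5 + 6 + 7.5 + 9 + 11.5 = 47.
Step 3: U_X = R1 - n1(n1+1)/2 = 47 - 8*9/2 = 47 - 36 = 11.
       U_Y = n1*n2 - U_X = 48 - 11 = 37.
Step 4: Ties are present, so use the tie-corrected normal approximation (with continuity correction) for the p-value.
Step 5: p-value = 0.105813; compare to alpha = 0.05. fail to reject H0.

U_X = 11, p = 0.105813, fail to reject H0 at alpha = 0.05.


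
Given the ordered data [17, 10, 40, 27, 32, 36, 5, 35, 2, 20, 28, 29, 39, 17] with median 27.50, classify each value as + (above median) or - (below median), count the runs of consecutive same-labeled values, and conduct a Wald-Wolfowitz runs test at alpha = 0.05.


Step 1: Compute median = 27.50; label A = above, B = below.
Labels in order: BBABAABABBAAAB  (n_A = 7, n_B = 7)
Step 2: Count runs R = 9.
Step 3: Under H0 (random ordering), E[R] = 2*n_A*n_B/(n_A+n_B) + 1 = 2*7*7/14 + 1 = 8.0000.
        Var[R] = 2*n_A*n_B*(2*n_A*n_B - n_A - n_B) / ((n_A+n_B)^2 * (n_A+n_B-1)) = 8232/2548 = 3.2308.
        SD[R] = 1.7974.
Step 4: Continuity-corrected z = (R - 0.5 - E[R]) / SD[R] = (9 - 0.5 - 8.0000) / 1.7974 = 0.2782.
Step 5: Two-sided p-value via normal approximation = 2*(1 - Phi(|z|)) = 0.780879.
Step 6: alpha = 0.05. fail to reject H0.

R = 9, z = 0.2782, p = 0.780879, fail to reject H0.


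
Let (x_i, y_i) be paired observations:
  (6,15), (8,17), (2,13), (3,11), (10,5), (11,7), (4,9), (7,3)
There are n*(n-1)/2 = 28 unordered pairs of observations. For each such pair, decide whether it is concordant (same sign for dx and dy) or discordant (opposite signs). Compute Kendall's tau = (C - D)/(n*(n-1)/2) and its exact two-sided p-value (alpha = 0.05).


Step 1: Enumerate the 28 unordered pairs (i,j) with i<j and classify each by sign(x_j-x_i) * sign(y_j-y_i).
  (1,2):dx=+2,dy=+2->C; (1,3):dx=-4,dy=-2->C; (1,4):dx=-3,dy=-4->C; (1,5):dx=+4,dy=-10->D
  (1,6):dx=+5,dy=-8->D; (1,7):dx=-2,dy=-6->C; (1,8):dx=+1,dy=-12->D; (2,3):dx=-6,dy=-4->C
  (2,4):dx=-5,dy=-6->C; (2,5):dx=+2,dy=-12->D; (2,6):dx=+3,dy=-10->D; (2,7):dx=-4,dy=-8->C
  (2,8):dx=-1,dy=-14->C; (3,4):dx=+1,dy=-2->D; (3,5):dx=+8,dy=-8->D; (3,6):dx=+9,dy=-6->D
  (3,7):dx=+2,dy=-4->D; (3,8):dx=+5,dy=-10->D; (4,5):dx=+7,dy=-6->D; (4,6):dx=+8,dy=-4->D
  (4,7):dx=+1,dy=-2->D; (4,8):dx=+4,dy=-8->D; (5,6):dx=+1,dy=+2->C; (5,7):dx=-6,dy=+4->D
  (5,8):dx=-3,dy=-2->C; (6,7):dx=-7,dy=+2->D; (6,8):dx=-4,dy=-4->C; (7,8):dx=+3,dy=-6->D
Step 2: C = 11, D = 17, total pairs = 28.
Step 3: tau = (C - D)/(n(n-1)/2) = (11 - 17)/28 = -0.214286.
Step 4: Exact two-sided p-value (enumerate n! = 40320 permutations of y under H0): p = 0.548413.
Step 5: alpha = 0.05. fail to reject H0.

tau_b = -0.2143 (C=11, D=17), p = 0.548413, fail to reject H0.


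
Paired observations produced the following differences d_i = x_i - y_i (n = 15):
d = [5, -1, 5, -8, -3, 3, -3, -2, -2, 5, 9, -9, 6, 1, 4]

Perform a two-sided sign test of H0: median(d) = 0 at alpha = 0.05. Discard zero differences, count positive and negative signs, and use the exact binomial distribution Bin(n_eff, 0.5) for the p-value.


Step 1: Discard zero differences. Original n = 15; n_eff = number of nonzero differences = 15.
Nonzero differences (with sign): +5, -1, +5, -8, -3, +3, -3, -2, -2, +5, +9, -9, +6, +1, +4
Step 2: Count signs: positive = 8, negative = 7.
Step 3: Under H0: P(positive) = 0.5, so the number of positives S ~ Bin(15, 0.5).
Step 4: Two-sided exact p-value = sum of Bin(15,0.5) probabilities at or below the observed probability = 1.000000.
Step 5: alpha = 0.05. fail to reject H0.

n_eff = 15, pos = 8, neg = 7, p = 1.000000, fail to reject H0.


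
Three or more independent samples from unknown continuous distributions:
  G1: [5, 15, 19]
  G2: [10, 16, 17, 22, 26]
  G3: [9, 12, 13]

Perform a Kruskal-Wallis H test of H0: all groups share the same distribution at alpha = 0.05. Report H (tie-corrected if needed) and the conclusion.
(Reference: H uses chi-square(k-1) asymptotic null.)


Step 1: Combine all N = 11 observations and assign midranks.
sorted (value, group, rank): (5,G1,1), (9,G3,2), (10,G2,3), (12,G3,4), (13,G3,5), (15,G1,6), (16,G2,7), (17,G2,8), (19,G1,9), (22,G2,10), (26,G2,11)
Step 2: Sum ranks within each group.
R_1 = 16 (n_1 = 3)
R_2 = 39 (n_2 = 5)
R_3 = 11 (n_3 = 3)
Step 3: H = 12/(N(N+1)) * sum(R_i^2/n_i) - 3(N+1)
     = 12/(11*12) * (16^2/3 + 39^2/5 + 11^2/3) - 3*12
     = 0.090909 * 429.867 - 36
     = 3.078788.
Step 4: No ties, so H is used without correction.
Step 5: Under H0, H ~ chi^2(2); p-value = 0.214511.
Step 6: alpha = 0.05. fail to reject H0.

H = 3.0788, df = 2, p = 0.214511, fail to reject H0.


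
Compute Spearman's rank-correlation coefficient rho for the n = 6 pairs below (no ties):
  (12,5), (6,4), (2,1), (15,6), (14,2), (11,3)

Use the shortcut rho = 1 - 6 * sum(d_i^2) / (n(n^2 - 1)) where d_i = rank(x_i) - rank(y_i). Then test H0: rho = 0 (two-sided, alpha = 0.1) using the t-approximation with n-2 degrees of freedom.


Step 1: Rank x and y separately (midranks; no ties here).
rank(x): 12->4, 6->2, 2->1, 15->6, 14->5, 11->3
rank(y): 5->5, 4->4, 1->1, 6->6, 2->2, 3->3
Step 2: d_i = R_x(i) - R_y(i); compute d_i^2.
  (4-5)^2=1, (2-4)^2=4, (1-1)^2=0, (6-6)^2=0, (5-2)^2=9, (3-3)^2=0
sum(d^2) = 14.
Step 3: rho = 1 - 6*14 / (6*(6^2 - 1)) = 1 - 84/210 = 0.600000.
Step 4: Under H0, t = rho * sqrt((n-2)/(1-rho^2)) = 1.5000 ~ t(4).
Step 5: Two-sided p-value from the t-distribution with 4 df = 0.208000.
Step 6: alpha = 0.1. fail to reject H0.

rho = 0.6000, p = 0.208000, fail to reject H0 at alpha = 0.1.


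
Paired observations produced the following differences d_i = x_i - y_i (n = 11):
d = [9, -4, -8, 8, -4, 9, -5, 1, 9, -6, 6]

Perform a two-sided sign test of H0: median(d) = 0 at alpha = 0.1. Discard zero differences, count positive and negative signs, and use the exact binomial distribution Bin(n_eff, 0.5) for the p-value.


Step 1: Discard zero differences. Original n = 11; n_eff = number of nonzero differences = 11.
Nonzero differences (with sign): +9, -4, -8, +8, -4, +9, -5, +1, +9, -6, +6
Step 2: Count signs: positive = 6, negative = 5.
Step 3: Under H0: P(positive) = 0.5, so the number of positives S ~ Bin(11, 0.5).
Step 4: Two-sided exact p-value = sum of Bin(11,0.5) probabilities at or below the observed probability = 1.000000.
Step 5: alpha = 0.1. fail to reject H0.

n_eff = 11, pos = 6, neg = 5, p = 1.000000, fail to reject H0.


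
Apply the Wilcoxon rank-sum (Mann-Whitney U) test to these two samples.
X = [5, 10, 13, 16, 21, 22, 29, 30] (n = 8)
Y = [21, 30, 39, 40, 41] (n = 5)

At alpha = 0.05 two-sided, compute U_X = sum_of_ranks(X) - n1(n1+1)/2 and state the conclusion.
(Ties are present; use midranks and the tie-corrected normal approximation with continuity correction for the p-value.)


Step 1: Combine and sort all 13 observations; assign midranks.
sorted (value, group): (5,X), (10,X), (13,X), (16,X), (21,X), (21,Y), (22,X), (29,X), (30,X), (30,Y), (39,Y), (40,Y), (41,Y)
ranks: 5->1, 10->2, 13->3, 16->4, 21->5.5, 21->5.5, 22->7, 29->8, 30->9.5, 30->9.5, 39->11, 40->12, 41->13
Step 2: Rank sum for X: R1 = 1 + 2 + 3 + 4 + 5.5 + 7 + 8 + 9.5 = 40.
Step 3: U_X = R1 - n1(n1+1)/2 = 40 - 8*9/2 = 40 - 36 = 4.
       U_Y = n1*n2 - U_X = 40 - 4 = 36.
Step 4: Ties are present, so use the tie-corrected normal approximation (with continuity correction) for the p-value.
Step 5: p-value = 0.022892; compare to alpha = 0.05. reject H0.

U_X = 4, p = 0.022892, reject H0 at alpha = 0.05.


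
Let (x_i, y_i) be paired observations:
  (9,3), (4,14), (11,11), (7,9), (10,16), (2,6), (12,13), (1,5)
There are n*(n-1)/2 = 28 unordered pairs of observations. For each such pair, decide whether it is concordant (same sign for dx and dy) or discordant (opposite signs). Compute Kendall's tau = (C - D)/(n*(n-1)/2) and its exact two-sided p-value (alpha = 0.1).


Step 1: Enumerate the 28 unordered pairs (i,j) with i<j and classify each by sign(x_j-x_i) * sign(y_j-y_i).
  (1,2):dx=-5,dy=+11->D; (1,3):dx=+2,dy=+8->C; (1,4):dx=-2,dy=+6->D; (1,5):dx=+1,dy=+13->C
  (1,6):dx=-7,dy=+3->D; (1,7):dx=+3,dy=+10->C; (1,8):dx=-8,dy=+2->D; (2,3):dx=+7,dy=-3->D
  (2,4):dx=+3,dy=-5->D; (2,5):dx=+6,dy=+2->C; (2,6):dx=-2,dy=-8->C; (2,7):dx=+8,dy=-1->D
  (2,8):dx=-3,dy=-9->C; (3,4):dx=-4,dy=-2->C; (3,5):dx=-1,dy=+5->D; (3,6):dx=-9,dy=-5->C
  (3,7):dx=+1,dy=+2->C; (3,8):dx=-10,dy=-6->C; (4,5):dx=+3,dy=+7->C; (4,6):dx=-5,dy=-3->C
  (4,7):dx=+5,dy=+4->C; (4,8):dx=-6,dy=-4->C; (5,6):dx=-8,dy=-10->C; (5,7):dx=+2,dy=-3->D
  (5,8):dx=-9,dy=-11->C; (6,7):dx=+10,dy=+7->C; (6,8):dx=-1,dy=-1->C; (7,8):dx=-11,dy=-8->C
Step 2: C = 19, D = 9, total pairs = 28.
Step 3: tau = (C - D)/(n(n-1)/2) = (19 - 9)/28 = 0.357143.
Step 4: Exact two-sided p-value (enumerate n! = 40320 permutations of y under H0): p = 0.275099.
Step 5: alpha = 0.1. fail to reject H0.

tau_b = 0.3571 (C=19, D=9), p = 0.275099, fail to reject H0.


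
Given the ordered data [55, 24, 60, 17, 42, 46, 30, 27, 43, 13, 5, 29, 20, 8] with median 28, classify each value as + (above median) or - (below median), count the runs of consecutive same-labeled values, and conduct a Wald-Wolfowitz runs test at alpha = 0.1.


Step 1: Compute median = 28; label A = above, B = below.
Labels in order: ABABAAABABBABB  (n_A = 7, n_B = 7)
Step 2: Count runs R = 10.
Step 3: Under H0 (random ordering), E[R] = 2*n_A*n_B/(n_A+n_B) + 1 = 2*7*7/14 + 1 = 8.0000.
        Var[R] = 2*n_A*n_B*(2*n_A*n_B - n_A - n_B) / ((n_A+n_B)^2 * (n_A+n_B-1)) = 8232/2548 = 3.2308.
        SD[R] = 1.7974.
Step 4: Continuity-corrected z = (R - 0.5 - E[R]) / SD[R] = (10 - 0.5 - 8.0000) / 1.7974 = 0.8345.
Step 5: Two-sided p-value via normal approximation = 2*(1 - Phi(|z|)) = 0.403986.
Step 6: alpha = 0.1. fail to reject H0.

R = 10, z = 0.8345, p = 0.403986, fail to reject H0.


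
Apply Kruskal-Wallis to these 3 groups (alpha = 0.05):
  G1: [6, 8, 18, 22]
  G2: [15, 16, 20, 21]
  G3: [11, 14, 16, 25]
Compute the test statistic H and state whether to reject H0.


Step 1: Combine all N = 12 observations and assign midranks.
sorted (value, group, rank): (6,G1,1), (8,G1,2), (11,G3,3), (14,G3,4), (15,G2,5), (16,G2,6.5), (16,G3,6.5), (18,G1,8), (20,G2,9), (21,G2,10), (22,G1,11), (25,G3,12)
Step 2: Sum ranks within each group.
R_1 = 22 (n_1 = 4)
R_2 = 30.5 (n_2 = 4)
R_3 = 25.5 (n_3 = 4)
Step 3: H = 12/(N(N+1)) * sum(R_i^2/n_i) - 3(N+1)
     = 12/(12*13) * (22^2/4 + 30.5^2/4 + 25.5^2/4) - 3*13
     = 0.076923 * 516.125 - 39
     = 0.701923.
Step 4: Ties present; correction factor C = 1 - 6/(12^3 - 12) = 0.996503. Corrected H = 0.701923 / 0.996503 = 0.704386.
Step 5: Under H0, H ~ chi^2(2); p-value = 0.703144.
Step 6: alpha = 0.05. fail to reject H0.

H = 0.7044, df = 2, p = 0.703144, fail to reject H0.


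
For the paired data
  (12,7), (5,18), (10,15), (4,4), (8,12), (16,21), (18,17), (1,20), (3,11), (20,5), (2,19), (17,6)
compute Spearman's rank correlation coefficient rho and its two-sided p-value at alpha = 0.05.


Step 1: Rank x and y separately (midranks; no ties here).
rank(x): 12->8, 5->5, 10->7, 4->4, 8->6, 16->9, 18->11, 1->1, 3->3, 20->12, 2->2, 17->10
rank(y): 7->4, 18->9, 15->7, 4->1, 12->6, 21->12, 17->8, 20->11, 11->5, 5->2, 19->10, 6->3
Step 2: d_i = R_x(i) - R_y(i); compute d_i^2.
  (8-4)^2=16, (5-9)^2=16, (7-7)^2=0, (4-1)^2=9, (6-6)^2=0, (9-12)^2=9, (11-8)^2=9, (1-11)^2=100, (3-5)^2=4, (12-2)^2=100, (2-10)^2=64, (10-3)^2=49
sum(d^2) = 376.
Step 3: rho = 1 - 6*376 / (12*(12^2 - 1)) = 1 - 2256/1716 = -0.314685.
Step 4: Under H0, t = rho * sqrt((n-2)/(1-rho^2)) = -1.0484 ~ t(10).
Step 5: Two-sided p-value from the t-distribution with 10 df = 0.319139.
Step 6: alpha = 0.05. fail to reject H0.

rho = -0.3147, p = 0.319139, fail to reject H0 at alpha = 0.05.


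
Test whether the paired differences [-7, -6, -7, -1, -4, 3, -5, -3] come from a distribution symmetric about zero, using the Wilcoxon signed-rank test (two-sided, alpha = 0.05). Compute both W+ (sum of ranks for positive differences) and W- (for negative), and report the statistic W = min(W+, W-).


Step 1: Drop any zero differences (none here) and take |d_i|.
|d| = [7, 6, 7, 1, 4, 3, 5, 3]
Step 2: Midrank |d_i| (ties get averaged ranks).
ranks: |7|->7.5, |6|->6, |7|->7.5, |1|->1, |4|->4, |3|->2.5, |5|->5, |3|->2.5
Step 3: Attach original signs; sum ranks with positive sign and with negative sign.
W+ = 2.5 = 2.5
W- = 7.5 + 6 + 7.5 + 1 + 4 + 5 + 2.5 = 33.5
(Check: W+ + W- = 36 should equal n(n+1)/2 = 36.)
Step 4: Test statistic W = min(W+, W-) = 2.5.
Step 5: Ties in |d|, so use the tie-corrected normal approximation.
        E[W] = n(n+1)/4 = 8*9/4 = 18.
        Tie groups: |d|=3 (t=2), |d|=7 (t=2); sum(t^3 - t) = 12.
        Var[W] = n(n+1)(2n+1)/24 - sum(t^3-t)/48 = 1224/24 - 12/48 = 50.75.
        z = (W - E[W]) / sqrt(Var[W]) = (2.5 - 18) / 7.1239 = -2.1758.
        Two-sided p = 2*Phi(z) = 0.029572.
Step 6: alpha = 0.05. reject H0.

W+ = 2.5, W- = 33.5, W = min = 2.5, p = 0.029572, reject H0.


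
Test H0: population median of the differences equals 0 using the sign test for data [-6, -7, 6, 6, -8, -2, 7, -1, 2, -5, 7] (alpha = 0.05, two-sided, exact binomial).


Step 1: Discard zero differences. Original n = 11; n_eff = number of nonzero differences = 11.
Nonzero differences (with sign): -6, -7, +6, +6, -8, -2, +7, -1, +2, -5, +7
Step 2: Count signs: positive = 5, negative = 6.
Step 3: Under H0: P(positive) = 0.5, so the number of positives S ~ Bin(11, 0.5).
Step 4: Two-sided exact p-value = sum of Bin(11,0.5) probabilities at or below the observed probability = 1.000000.
Step 5: alpha = 0.05. fail to reject H0.

n_eff = 11, pos = 5, neg = 6, p = 1.000000, fail to reject H0.


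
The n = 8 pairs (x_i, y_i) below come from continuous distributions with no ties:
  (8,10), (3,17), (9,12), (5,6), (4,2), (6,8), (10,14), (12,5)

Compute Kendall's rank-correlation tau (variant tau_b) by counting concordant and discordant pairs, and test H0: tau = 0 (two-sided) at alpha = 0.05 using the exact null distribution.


Step 1: Enumerate the 28 unordered pairs (i,j) with i<j and classify each by sign(x_j-x_i) * sign(y_j-y_i).
  (1,2):dx=-5,dy=+7->D; (1,3):dx=+1,dy=+2->C; (1,4):dx=-3,dy=-4->C; (1,5):dx=-4,dy=-8->C
  (1,6):dx=-2,dy=-2->C; (1,7):dx=+2,dy=+4->C; (1,8):dx=+4,dy=-5->D; (2,3):dx=+6,dy=-5->D
  (2,4):dx=+2,dy=-11->D; (2,5):dx=+1,dy=-15->D; (2,6):dx=+3,dy=-9->D; (2,7):dx=+7,dy=-3->D
  (2,8):dx=+9,dy=-12->D; (3,4):dx=-4,dy=-6->C; (3,5):dx=-5,dy=-10->C; (3,6):dx=-3,dy=-4->C
  (3,7):dx=+1,dy=+2->C; (3,8):dx=+3,dy=-7->D; (4,5):dx=-1,dy=-4->C; (4,6):dx=+1,dy=+2->C
  (4,7):dx=+5,dy=+8->C; (4,8):dx=+7,dy=-1->D; (5,6):dx=+2,dy=+6->C; (5,7):dx=+6,dy=+12->C
  (5,8):dx=+8,dy=+3->C; (6,7):dx=+4,dy=+6->C; (6,8):dx=+6,dy=-3->D; (7,8):dx=+2,dy=-9->D
Step 2: C = 16, D = 12, total pairs = 28.
Step 3: tau = (C - D)/(n(n-1)/2) = (16 - 12)/28 = 0.142857.
Step 4: Exact two-sided p-value (enumerate n! = 40320 permutations of y under H0): p = 0.719544.
Step 5: alpha = 0.05. fail to reject H0.

tau_b = 0.1429 (C=16, D=12), p = 0.719544, fail to reject H0.


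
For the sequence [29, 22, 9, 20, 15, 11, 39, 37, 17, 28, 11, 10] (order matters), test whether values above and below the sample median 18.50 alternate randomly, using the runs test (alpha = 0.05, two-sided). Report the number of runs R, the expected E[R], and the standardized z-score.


Step 1: Compute median = 18.50; label A = above, B = below.
Labels in order: AABABBAABABB  (n_A = 6, n_B = 6)
Step 2: Count runs R = 8.
Step 3: Under H0 (random ordering), E[R] = 2*n_A*n_B/(n_A+n_B) + 1 = 2*6*6/12 + 1 = 7.0000.
        Var[R] = 2*n_A*n_B*(2*n_A*n_B - n_A - n_B) / ((n_A+n_B)^2 * (n_A+n_B-1)) = 4320/1584 = 2.7273.
        SD[R] = 1.6514.
Step 4: Continuity-corrected z = (R - 0.5 - E[R]) / SD[R] = (8 - 0.5 - 7.0000) / 1.6514 = 0.3028.
Step 5: Two-sided p-value via normal approximation = 2*(1 - Phi(|z|)) = 0.762069.
Step 6: alpha = 0.05. fail to reject H0.

R = 8, z = 0.3028, p = 0.762069, fail to reject H0.


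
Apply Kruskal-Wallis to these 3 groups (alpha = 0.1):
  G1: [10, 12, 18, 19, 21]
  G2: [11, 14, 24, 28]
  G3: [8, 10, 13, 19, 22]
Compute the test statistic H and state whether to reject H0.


Step 1: Combine all N = 14 observations and assign midranks.
sorted (value, group, rank): (8,G3,1), (10,G1,2.5), (10,G3,2.5), (11,G2,4), (12,G1,5), (13,G3,6), (14,G2,7), (18,G1,8), (19,G1,9.5), (19,G3,9.5), (21,G1,11), (22,G3,12), (24,G2,13), (28,G2,14)
Step 2: Sum ranks within each group.
R_1 = 36 (n_1 = 5)
R_2 = 38 (n_2 = 4)
R_3 = 31 (n_3 = 5)
Step 3: H = 12/(N(N+1)) * sum(R_i^2/n_i) - 3(N+1)
     = 12/(14*15) * (36^2/5 + 38^2/4 + 31^2/5) - 3*15
     = 0.057143 * 812.4 - 45
     = 1.422857.
Step 4: Ties present; correction factor C = 1 - 12/(14^3 - 14) = 0.995604. Corrected H = 1.422857 / 0.995604 = 1.429139.
Step 5: Under H0, H ~ chi^2(2); p-value = 0.489403.
Step 6: alpha = 0.1. fail to reject H0.

H = 1.4291, df = 2, p = 0.489403, fail to reject H0.


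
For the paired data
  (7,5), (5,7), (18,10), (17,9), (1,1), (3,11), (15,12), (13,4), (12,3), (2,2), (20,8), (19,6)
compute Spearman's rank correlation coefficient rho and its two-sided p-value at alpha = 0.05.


Step 1: Rank x and y separately (midranks; no ties here).
rank(x): 7->5, 5->4, 18->10, 17->9, 1->1, 3->3, 15->8, 13->7, 12->6, 2->2, 20->12, 19->11
rank(y): 5->5, 7->7, 10->10, 9->9, 1->1, 11->11, 12->12, 4->4, 3->3, 2->2, 8->8, 6->6
Step 2: d_i = R_x(i) - R_y(i); compute d_i^2.
  (5-5)^2=0, (4-7)^2=9, (10-10)^2=0, (9-9)^2=0, (1-1)^2=0, (3-11)^2=64, (8-12)^2=16, (7-4)^2=9, (6-3)^2=9, (2-2)^2=0, (12-8)^2=16, (11-6)^2=25
sum(d^2) = 148.
Step 3: rho = 1 - 6*148 / (12*(12^2 - 1)) = 1 - 888/1716 = 0.482517.
Step 4: Under H0, t = rho * sqrt((n-2)/(1-rho^2)) = 1.7421 ~ t(10).
Step 5: Two-sided p-value from the t-distribution with 10 df = 0.112109.
Step 6: alpha = 0.05. fail to reject H0.

rho = 0.4825, p = 0.112109, fail to reject H0 at alpha = 0.05.


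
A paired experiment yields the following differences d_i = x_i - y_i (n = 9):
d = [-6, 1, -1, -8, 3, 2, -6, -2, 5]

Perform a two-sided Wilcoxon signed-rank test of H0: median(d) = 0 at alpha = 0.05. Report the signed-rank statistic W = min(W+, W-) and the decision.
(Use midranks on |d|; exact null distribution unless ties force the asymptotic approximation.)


Step 1: Drop any zero differences (none here) and take |d_i|.
|d| = [6, 1, 1, 8, 3, 2, 6, 2, 5]
Step 2: Midrank |d_i| (ties get averaged ranks).
ranks: |6|->7.5, |1|->1.5, |1|->1.5, |8|->9, |3|->5, |2|->3.5, |6|->7.5, |2|->3.5, |5|->6
Step 3: Attach original signs; sum ranks with positive sign and with negative sign.
W+ = 1.5 + 5 + 3.5 + 6 = 16
W- = 7.5 + 1.5 + 9 + 7.5 + 3.5 = 29
(Check: W+ + W- = 45 should equal n(n+1)/2 = 45.)
Step 4: Test statistic W = min(W+, W-) = 16.
Step 5: Ties in |d|, so use the tie-corrected normal approximation.
        E[W] = n(n+1)/4 = 9*10/4 = 22.5.
        Tie groups: |d|=1 (t=2), |d|=2 (t=2), |d|=6 (t=2); sum(t^3 - t) = 18.
        Var[W] = n(n+1)(2n+1)/24 - sum(t^3-t)/48 = 1710/24 - 18/48 = 70.875.
        z = (W - E[W]) / sqrt(Var[W]) = (16 - 22.5) / 8.4187 = -0.7721.
        Two-sided p = 2*Phi(z) = 0.440062.
Step 6: alpha = 0.05. fail to reject H0.

W+ = 16, W- = 29, W = min = 16, p = 0.440062, fail to reject H0.


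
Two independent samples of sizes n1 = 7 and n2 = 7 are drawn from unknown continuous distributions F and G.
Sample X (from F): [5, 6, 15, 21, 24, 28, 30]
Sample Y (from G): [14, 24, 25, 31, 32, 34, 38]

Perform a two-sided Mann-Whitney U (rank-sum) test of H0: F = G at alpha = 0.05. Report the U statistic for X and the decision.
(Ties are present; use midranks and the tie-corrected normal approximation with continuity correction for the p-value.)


Step 1: Combine and sort all 14 observations; assign midranks.
sorted (value, group): (5,X), (6,X), (14,Y), (15,X), (21,X), (24,X), (24,Y), (25,Y), (28,X), (30,X), (31,Y), (32,Y), (34,Y), (38,Y)
ranks: 5->1, 6->2, 14->3, 15->4, 21->5, 24->6.5, 24->6.5, 25->8, 28->9, 30->10, 31->11, 32->12, 34->13, 38->14
Step 2: Rank sum for X: R1 = 1 + 2 + 4 + 5 + 6.5 + 9 + 10 = 37.5.
Step 3: U_X = R1 - n1(n1+1)/2 = 37.5 - 7*8/2 = 37.5 - 28 = 9.5.
       U_Y = n1*n2 - U_X = 49 - 9.5 = 39.5.
Step 4: Ties are present, so use the tie-corrected normal approximation (with continuity correction) for the p-value.
Step 5: p-value = 0.063627; compare to alpha = 0.05. fail to reject H0.

U_X = 9.5, p = 0.063627, fail to reject H0 at alpha = 0.05.
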